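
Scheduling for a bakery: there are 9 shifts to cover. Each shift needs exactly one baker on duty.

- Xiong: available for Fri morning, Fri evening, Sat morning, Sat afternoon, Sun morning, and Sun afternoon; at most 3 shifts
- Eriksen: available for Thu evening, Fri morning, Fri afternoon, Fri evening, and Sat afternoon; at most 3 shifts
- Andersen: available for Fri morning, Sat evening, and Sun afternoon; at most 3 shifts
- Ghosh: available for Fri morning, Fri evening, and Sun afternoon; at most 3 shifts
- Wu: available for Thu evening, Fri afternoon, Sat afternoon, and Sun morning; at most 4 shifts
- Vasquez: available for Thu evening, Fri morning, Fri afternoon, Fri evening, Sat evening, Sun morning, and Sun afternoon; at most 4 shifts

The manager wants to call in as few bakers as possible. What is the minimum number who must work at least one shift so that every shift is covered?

9 slots to fill and no one can take more than 4, so at least ⌈9/4⌉ = 3 bakers are needed.
Xiong, Eriksen, and Andersen alone can cover everything: Thu evening→Eriksen, Fri morning→Andersen, Fri afternoon→Eriksen, Fri evening→Xiong, Sat morning→Xiong, Sat afternoon→Eriksen, Sat evening→Andersen, Sun morning→Xiong, Sun afternoon→Andersen.

3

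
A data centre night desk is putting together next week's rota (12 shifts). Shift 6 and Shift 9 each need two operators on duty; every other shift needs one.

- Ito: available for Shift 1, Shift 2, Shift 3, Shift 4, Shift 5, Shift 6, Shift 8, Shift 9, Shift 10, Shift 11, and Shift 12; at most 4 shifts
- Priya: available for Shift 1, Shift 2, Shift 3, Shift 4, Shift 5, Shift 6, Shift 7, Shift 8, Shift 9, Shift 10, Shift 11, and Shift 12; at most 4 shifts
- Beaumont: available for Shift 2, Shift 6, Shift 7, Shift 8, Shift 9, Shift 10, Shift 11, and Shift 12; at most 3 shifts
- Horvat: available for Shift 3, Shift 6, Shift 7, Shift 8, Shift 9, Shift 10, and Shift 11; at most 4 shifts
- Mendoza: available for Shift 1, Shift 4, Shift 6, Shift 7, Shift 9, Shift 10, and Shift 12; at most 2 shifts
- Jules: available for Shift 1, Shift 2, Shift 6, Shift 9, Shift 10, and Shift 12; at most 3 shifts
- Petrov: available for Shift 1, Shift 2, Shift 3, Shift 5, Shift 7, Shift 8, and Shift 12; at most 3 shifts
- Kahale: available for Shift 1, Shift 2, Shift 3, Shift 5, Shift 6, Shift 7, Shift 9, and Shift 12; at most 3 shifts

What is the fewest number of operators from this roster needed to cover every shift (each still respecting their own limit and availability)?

4

14 slots to fill and no one can take more than 4, so at least ⌈14/4⌉ = 4 operators are needed.
Ito, Priya, Beaumont, and Horvat alone can cover everything: Shift 1→Ito, Shift 2→Ito, Shift 3→Priya, Shift 4→Ito, Shift 5→Ito, Shift 6→Beaumont+Horvat, Shift 7→Priya, Shift 8→Priya, Shift 9→Beaumont+Horvat, Shift 10→Beaumont, Shift 11→Horvat, Shift 12→Priya.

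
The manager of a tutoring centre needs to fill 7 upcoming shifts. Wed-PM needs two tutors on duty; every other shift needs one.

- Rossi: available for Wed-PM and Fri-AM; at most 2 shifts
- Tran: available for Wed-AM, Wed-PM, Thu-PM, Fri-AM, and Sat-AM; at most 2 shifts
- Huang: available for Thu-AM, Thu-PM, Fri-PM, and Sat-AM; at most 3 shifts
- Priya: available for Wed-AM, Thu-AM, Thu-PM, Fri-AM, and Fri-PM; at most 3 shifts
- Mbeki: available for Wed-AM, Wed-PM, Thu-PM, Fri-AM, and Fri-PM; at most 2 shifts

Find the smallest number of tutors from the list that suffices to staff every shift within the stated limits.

8 slots to fill and no one can take more than 3, so at least ⌈8/3⌉ = 3 tutors are needed.
No set of 3 tutors can cover every shift (each such set leaves at least one shift with no one available or exceeds a cap).
Rossi, Tran, Huang, and Priya alone can cover everything: Wed-AM→Tran, Wed-PM→Rossi+Tran, Thu-AM→Huang, Thu-PM→Priya, Fri-AM→Rossi, Fri-PM→Huang, Sat-AM→Huang.

4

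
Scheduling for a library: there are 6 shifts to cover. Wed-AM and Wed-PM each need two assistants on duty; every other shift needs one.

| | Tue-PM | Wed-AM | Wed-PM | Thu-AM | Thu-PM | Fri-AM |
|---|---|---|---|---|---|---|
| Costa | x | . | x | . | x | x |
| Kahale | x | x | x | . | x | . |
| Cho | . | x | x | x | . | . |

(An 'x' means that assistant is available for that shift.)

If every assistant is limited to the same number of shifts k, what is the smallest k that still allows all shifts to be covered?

With 3 assistants and 8 worker-slots to fill, someone must work at least ⌈8/3⌉ = 3 shifts, so k ≥ 3.
k = 3 works: Tue-PM→Costa, Wed-AM→Kahale+Cho, Wed-PM→Kahale+Cho, Thu-AM→Cho, Thu-PM→Costa, Fri-AM→Costa.
Loads: Costa 3, Kahale 2, Cho 3 — all ≤ 3.

3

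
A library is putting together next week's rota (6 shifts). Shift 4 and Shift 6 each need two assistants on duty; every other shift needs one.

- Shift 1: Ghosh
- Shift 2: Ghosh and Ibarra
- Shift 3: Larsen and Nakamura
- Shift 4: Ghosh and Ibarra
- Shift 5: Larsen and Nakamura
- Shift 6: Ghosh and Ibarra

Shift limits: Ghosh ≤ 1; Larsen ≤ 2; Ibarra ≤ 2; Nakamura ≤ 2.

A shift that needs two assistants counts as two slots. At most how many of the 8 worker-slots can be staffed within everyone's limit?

Total capacity across all assistants is 1+2+2+2 = 7, and 8 slots are needed, so at most 7 can be filled.
Shifts {Shift 1, Shift 4} need 3 slots but only Ghosh and Ibarra are available for them, supplying at most 2 — so at least 1 slot must go unfilled.
An assignment achieving 5: Shift 1→Ghosh, Shift 2→Ibarra, Shift 3→Larsen, Shift 4→Ibarra, Shift 5→Larsen.
Loads: Ghosh 1/1, Larsen 2/2, Ibarra 2/2, Nakamura 0/2.

5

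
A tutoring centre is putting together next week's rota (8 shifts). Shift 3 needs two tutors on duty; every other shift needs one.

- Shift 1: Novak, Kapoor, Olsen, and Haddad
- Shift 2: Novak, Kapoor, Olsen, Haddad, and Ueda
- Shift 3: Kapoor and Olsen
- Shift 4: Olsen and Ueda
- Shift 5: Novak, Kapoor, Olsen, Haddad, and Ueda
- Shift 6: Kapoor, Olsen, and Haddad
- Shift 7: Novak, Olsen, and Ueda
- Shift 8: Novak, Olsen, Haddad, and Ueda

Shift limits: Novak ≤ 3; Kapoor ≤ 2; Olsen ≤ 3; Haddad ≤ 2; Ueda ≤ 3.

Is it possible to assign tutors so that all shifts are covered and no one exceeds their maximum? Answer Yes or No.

Shift 3 can only be covered by Kapoor and Olsen, so that assignment is forced.
One valid schedule: Shift 1→Novak, Shift 2→Olsen, Shift 3→Kapoor+Olsen, Shift 4→Olsen, Shift 5→Haddad, Shift 6→Kapoor, Shift 7→Novak, Shift 8→Novak.
Loads: Novak 3/3, Kapoor 2/2, Olsen 3/3, Haddad 1/2, Ueda 0/3 — all within limits.

Yes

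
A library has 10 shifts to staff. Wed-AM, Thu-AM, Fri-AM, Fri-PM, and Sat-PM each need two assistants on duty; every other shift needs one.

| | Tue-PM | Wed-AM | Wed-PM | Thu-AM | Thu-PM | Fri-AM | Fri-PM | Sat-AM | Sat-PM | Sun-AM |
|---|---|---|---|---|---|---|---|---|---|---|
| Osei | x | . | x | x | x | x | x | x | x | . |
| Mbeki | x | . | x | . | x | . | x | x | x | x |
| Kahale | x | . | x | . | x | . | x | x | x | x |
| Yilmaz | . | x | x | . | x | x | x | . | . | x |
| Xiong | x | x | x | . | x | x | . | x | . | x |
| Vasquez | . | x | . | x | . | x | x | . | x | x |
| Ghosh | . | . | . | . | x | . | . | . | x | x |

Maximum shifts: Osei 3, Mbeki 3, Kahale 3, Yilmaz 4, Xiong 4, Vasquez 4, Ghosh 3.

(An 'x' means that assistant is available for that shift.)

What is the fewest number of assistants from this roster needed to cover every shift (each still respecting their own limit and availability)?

4

15 slots to fill and no one can take more than 4, so at least ⌈15/4⌉ = 4 assistants are needed.
Osei, Yilmaz, Xiong, and Vasquez alone can cover everything: Tue-PM→Osei, Wed-AM→Yilmaz+Xiong, Wed-PM→Yilmaz, Thu-AM→Osei+Vasquez, Thu-PM→Yilmaz, Fri-AM→Xiong+Vasquez, Fri-PM→Yilmaz+Vasquez, Sat-AM→Xiong, Sat-PM→Osei+Vasquez, Sun-AM→Xiong.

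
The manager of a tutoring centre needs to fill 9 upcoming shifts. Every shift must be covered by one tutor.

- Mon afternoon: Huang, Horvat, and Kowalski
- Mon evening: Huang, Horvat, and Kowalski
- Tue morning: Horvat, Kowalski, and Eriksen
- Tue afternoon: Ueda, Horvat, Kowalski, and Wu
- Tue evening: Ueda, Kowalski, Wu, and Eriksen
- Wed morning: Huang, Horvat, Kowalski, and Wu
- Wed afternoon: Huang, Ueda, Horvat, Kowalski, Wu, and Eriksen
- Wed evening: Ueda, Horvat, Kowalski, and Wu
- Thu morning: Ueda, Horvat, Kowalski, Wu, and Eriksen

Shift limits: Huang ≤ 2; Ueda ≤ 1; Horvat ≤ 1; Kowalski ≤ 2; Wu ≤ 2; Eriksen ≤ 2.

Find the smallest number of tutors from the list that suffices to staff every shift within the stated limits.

5

9 slots to fill and no one can take more than 2, so at least ⌈9/2⌉ = 5 tutors are needed.
Huang, Ueda, Kowalski, Wu, and Eriksen alone can cover everything: Mon afternoon→Huang, Mon evening→Huang, Tue morning→Kowalski, Tue afternoon→Ueda, Tue evening→Wu, Wed morning→Kowalski, Wed afternoon→Eriksen, Wed evening→Wu, Thu morning→Eriksen.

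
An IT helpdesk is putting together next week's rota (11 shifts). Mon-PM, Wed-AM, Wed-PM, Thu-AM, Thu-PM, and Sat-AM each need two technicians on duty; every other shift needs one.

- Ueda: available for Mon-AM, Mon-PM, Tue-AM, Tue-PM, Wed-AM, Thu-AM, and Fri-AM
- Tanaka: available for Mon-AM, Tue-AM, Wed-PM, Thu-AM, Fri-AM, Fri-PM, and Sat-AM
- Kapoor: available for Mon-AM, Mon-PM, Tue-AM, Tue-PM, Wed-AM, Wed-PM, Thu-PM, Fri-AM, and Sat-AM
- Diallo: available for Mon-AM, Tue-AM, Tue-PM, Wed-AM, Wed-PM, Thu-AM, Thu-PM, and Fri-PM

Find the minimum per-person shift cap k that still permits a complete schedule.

5

With 4 technicians and 17 worker-slots to fill, someone must work at least ⌈17/4⌉ = 5 shifts, so k ≥ 5.
k = 5 works: Mon-AM→Tanaka, Mon-PM→Ueda+Kapoor, Tue-AM→Diallo, Tue-PM→Ueda, Wed-AM→Ueda+Kapoor, Wed-PM→Tanaka+Kapoor, Thu-AM→Ueda+Tanaka, Thu-PM→Kapoor+Diallo, Fri-AM→Ueda, Fri-PM→Tanaka, Sat-AM→Tanaka+Kapoor.
Loads: Ueda 5, Tanaka 5, Kapoor 5, Diallo 2 — all ≤ 5.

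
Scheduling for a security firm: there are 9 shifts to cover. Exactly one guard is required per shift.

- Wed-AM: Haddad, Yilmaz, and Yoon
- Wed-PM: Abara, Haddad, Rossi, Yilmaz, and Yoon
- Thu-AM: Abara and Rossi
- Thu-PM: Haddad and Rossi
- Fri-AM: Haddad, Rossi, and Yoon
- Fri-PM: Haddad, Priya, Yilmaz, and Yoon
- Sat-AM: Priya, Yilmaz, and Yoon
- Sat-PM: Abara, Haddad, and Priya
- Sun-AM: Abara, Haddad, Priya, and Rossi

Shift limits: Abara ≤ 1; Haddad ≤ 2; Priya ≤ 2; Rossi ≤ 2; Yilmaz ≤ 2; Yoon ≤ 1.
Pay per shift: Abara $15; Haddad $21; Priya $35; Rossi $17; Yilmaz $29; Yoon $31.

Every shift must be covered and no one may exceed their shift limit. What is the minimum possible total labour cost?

$215

Picking the cheapest available guard for each shift independently would cost $165, but that ignores the shift limits.
An optimal schedule: Wed-AM→Haddad, Wed-PM→Yoon, Thu-AM→Abara, Thu-PM→Rossi, Fri-AM→Rossi, Fri-PM→Yilmaz, Sat-AM→Yilmaz, Sat-PM→Haddad, Sun-AM→Priya.
Total: 21 + 31 + 15 + 17 + 17 + 29 + 29 + 21 + 35 = $215.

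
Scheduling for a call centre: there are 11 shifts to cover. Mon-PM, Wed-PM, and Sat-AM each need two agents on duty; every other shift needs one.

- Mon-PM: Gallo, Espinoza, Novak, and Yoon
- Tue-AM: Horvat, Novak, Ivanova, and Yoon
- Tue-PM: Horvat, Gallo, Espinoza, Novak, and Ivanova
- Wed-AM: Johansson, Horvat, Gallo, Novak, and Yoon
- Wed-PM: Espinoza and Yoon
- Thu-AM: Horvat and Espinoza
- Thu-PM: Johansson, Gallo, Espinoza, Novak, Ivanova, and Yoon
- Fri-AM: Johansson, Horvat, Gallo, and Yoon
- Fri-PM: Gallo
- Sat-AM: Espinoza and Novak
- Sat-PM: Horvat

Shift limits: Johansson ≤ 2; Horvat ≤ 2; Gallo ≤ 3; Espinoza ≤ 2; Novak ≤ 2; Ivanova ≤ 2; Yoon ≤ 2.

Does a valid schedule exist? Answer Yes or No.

Wed-PM can only be covered by Espinoza and Yoon, so that assignment is forced.
Fri-PM can only be covered by Gallo, so that assignment is forced.
Sat-AM can only be covered by Espinoza and Novak, so that assignment is forced.
One valid schedule: Mon-PM→Gallo+Yoon, Tue-AM→Novak, Tue-PM→Gallo, Wed-AM→Johansson, Wed-PM→Espinoza+Yoon, Thu-AM→Horvat, Thu-PM→Ivanova, Fri-AM→Johansson, Fri-PM→Gallo, Sat-AM→Espinoza+Novak, Sat-PM→Horvat.
Loads: Johansson 2/2, Horvat 2/2, Gallo 3/3, Espinoza 2/2, Novak 2/2, Ivanova 1/2, Yoon 2/2 — all within limits.

Yes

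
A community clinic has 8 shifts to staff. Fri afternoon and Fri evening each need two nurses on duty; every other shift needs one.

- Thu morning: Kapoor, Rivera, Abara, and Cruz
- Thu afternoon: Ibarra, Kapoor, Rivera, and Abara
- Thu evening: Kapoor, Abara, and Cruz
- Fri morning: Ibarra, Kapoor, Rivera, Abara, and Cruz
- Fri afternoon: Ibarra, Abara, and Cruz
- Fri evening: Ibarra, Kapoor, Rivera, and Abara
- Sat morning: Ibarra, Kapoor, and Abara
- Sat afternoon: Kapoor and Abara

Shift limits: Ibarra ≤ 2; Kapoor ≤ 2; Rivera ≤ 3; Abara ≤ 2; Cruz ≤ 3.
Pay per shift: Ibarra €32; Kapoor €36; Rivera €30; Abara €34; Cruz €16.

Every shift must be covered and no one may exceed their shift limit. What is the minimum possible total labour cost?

Picking the cheapest available nurse for each shift independently would cost €254, but that ignores the shift limits.
An optimal schedule: Thu morning→Cruz, Thu afternoon→Rivera, Thu evening→Cruz, Fri morning→Rivera, Fri afternoon→Cruz+Ibarra, Fri evening→Rivera+Abara, Sat morning→Ibarra, Sat afternoon→Abara.
Total: 16 + 30 + 16 + 30 + 16 + 32 + 30 + 34 + 32 + 34 = €270.

€270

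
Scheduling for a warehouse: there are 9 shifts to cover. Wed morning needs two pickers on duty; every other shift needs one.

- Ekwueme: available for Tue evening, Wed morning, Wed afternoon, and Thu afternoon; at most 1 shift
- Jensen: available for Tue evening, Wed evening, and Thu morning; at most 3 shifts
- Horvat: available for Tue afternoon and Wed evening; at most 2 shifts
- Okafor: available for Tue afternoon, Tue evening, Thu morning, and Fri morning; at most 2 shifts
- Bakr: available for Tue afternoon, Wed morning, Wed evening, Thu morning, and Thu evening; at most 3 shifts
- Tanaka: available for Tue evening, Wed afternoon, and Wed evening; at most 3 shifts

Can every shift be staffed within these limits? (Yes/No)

Total capacity is 14 and 10 slots are needed, so capacity alone doesn't rule it out.
Shifts {Wed morning, Thu afternoon} need 3 worker-slots in total, but the pickers available for any of those shifts (Ekwueme and Bakr) can supply at most 2 among them. So no valid schedule exists.

No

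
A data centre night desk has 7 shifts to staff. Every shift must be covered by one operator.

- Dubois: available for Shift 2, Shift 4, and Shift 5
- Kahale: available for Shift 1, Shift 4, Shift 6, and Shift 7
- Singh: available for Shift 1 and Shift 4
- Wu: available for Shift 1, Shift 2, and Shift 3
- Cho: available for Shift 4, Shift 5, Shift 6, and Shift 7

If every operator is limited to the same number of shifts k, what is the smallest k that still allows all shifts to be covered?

With 5 operators and 7 worker-slots to fill, someone must work at least ⌈7/5⌉ = 2 shifts, so k ≥ 2.
k = 2 works: Shift 1→Singh, Shift 2→Dubois, Shift 3→Wu, Shift 4→Singh, Shift 5→Dubois, Shift 6→Kahale, Shift 7→Kahale.
Loads: Dubois 2, Kahale 2, Singh 2, Wu 1, Cho 0 — all ≤ 2.

2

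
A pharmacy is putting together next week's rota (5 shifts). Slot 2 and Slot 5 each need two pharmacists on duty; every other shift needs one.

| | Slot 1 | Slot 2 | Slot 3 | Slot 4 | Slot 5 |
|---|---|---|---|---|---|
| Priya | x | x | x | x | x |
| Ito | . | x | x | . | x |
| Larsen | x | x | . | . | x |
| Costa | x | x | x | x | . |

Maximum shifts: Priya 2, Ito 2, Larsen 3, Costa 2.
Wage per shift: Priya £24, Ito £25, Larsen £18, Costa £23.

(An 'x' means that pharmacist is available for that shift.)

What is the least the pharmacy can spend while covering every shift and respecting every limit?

Picking the cheapest available pharmacist for each shift independently would cost £147, but that ignores the shift limits.
An optimal schedule: Slot 1→Larsen, Slot 2→Larsen+Priya, Slot 3→Costa, Slot 4→Costa, Slot 5→Larsen+Priya.
Total: 18 + 18 + 24 + 23 + 23 + 18 + 24 = £148.

£148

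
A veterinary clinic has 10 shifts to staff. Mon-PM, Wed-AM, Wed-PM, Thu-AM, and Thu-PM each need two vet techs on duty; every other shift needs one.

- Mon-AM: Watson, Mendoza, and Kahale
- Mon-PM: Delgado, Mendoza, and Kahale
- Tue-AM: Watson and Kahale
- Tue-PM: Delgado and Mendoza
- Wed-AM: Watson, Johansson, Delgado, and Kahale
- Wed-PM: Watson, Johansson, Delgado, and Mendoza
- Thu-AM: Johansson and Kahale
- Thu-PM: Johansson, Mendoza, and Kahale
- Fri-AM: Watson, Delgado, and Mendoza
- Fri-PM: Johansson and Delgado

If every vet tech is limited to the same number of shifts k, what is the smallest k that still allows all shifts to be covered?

3

With 5 vet techs and 15 worker-slots to fill, someone must work at least ⌈15/5⌉ = 3 shifts, so k ≥ 3.
k = 3 works: Mon-AM→Watson, Mon-PM→Delgado+Mendoza, Tue-AM→Watson, Tue-PM→Delgado, Wed-AM→Watson+Kahale, Wed-PM→Delgado+Mendoza, Thu-AM→Johansson+Kahale, Thu-PM→Johansson+Kahale, Fri-AM→Mendoza, Fri-PM→Johansson.
Loads: Watson 3, Johansson 3, Delgado 3, Mendoza 3, Kahale 3 — all ≤ 3.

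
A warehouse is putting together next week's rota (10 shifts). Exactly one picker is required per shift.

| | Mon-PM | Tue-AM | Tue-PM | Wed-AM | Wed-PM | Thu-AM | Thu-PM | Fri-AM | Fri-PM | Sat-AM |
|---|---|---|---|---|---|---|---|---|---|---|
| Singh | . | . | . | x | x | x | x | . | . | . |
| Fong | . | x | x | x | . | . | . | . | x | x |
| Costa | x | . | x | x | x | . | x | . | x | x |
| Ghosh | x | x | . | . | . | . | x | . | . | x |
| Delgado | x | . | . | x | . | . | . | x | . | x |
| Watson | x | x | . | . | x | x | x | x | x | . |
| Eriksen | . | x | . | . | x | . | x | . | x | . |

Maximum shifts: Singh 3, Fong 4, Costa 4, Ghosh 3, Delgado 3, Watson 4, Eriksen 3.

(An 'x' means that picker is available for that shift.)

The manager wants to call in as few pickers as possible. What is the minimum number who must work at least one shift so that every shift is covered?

10 slots to fill and no one can take more than 4, so at least ⌈10/4⌉ = 3 pickers are needed.
Singh, Fong, and Delgado alone can cover everything: Mon-PM→Delgado, Tue-AM→Fong, Tue-PM→Fong, Wed-AM→Delgado, Wed-PM→Singh, Thu-AM→Singh, Thu-PM→Singh, Fri-AM→Delgado, Fri-PM→Fong, Sat-AM→Fong.

3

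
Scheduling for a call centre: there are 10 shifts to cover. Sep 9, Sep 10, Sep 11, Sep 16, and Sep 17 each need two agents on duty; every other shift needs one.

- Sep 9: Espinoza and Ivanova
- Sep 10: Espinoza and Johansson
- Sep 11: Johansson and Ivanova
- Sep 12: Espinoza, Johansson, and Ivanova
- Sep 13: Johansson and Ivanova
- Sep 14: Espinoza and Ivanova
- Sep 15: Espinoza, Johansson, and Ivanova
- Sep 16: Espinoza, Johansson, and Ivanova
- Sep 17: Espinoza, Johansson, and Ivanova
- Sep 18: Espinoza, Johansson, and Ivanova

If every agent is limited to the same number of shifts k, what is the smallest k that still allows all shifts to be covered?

With 3 agents and 15 worker-slots to fill, someone must work at least ⌈15/3⌉ = 5 shifts, so k ≥ 5.
k = 5 works: Sep 9→Espinoza+Ivanova, Sep 10→Espinoza+Johansson, Sep 11→Johansson+Ivanova, Sep 12→Espinoza, Sep 13→Johansson, Sep 14→Espinoza, Sep 15→Espinoza, Sep 16→Johansson+Ivanova, Sep 17→Johansson+Ivanova, Sep 18→Ivanova.
Loads: Espinoza 5, Johansson 5, Ivanova 5 — all ≤ 5.

5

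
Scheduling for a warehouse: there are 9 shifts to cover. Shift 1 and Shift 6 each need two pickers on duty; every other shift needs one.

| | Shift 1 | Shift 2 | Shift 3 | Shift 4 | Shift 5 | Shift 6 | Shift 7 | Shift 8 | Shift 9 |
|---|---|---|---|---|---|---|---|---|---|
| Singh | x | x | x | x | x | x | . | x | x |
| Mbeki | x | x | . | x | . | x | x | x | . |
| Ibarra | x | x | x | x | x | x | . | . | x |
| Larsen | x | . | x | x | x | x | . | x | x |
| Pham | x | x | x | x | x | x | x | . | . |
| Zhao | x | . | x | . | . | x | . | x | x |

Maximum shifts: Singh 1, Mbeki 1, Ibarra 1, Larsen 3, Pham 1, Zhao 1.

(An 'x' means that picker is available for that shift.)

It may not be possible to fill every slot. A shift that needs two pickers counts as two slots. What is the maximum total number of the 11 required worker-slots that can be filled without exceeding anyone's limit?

Total capacity across all pickers is 1+1+1+3+1+1 = 8, and 11 slots are needed, so at most 8 can be filled.
An assignment achieving 8: Shift 1→Zhao, Shift 2→Singh, Shift 3→Larsen, Shift 4→Pham, Shift 5→Ibarra, Shift 7→Mbeki, Shift 8→Larsen, Shift 9→Larsen.
Loads: Singh 1/1, Mbeki 1/1, Ibarra 1/1, Larsen 3/3, Pham 1/1, Zhao 1/1.

8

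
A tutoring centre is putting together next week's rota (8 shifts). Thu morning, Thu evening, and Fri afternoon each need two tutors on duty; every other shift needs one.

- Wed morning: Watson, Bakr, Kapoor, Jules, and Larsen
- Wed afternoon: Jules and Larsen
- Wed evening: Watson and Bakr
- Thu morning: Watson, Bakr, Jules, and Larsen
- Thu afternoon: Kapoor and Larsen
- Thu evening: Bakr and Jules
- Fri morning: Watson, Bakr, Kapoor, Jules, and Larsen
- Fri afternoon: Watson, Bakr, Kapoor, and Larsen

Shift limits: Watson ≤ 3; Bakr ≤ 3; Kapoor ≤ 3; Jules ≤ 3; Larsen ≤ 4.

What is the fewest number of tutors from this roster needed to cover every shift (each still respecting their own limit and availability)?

11 slots to fill and no one can take more than 4, so at least ⌈11/4⌉ = 3 tutors are needed.
Any 3 tutors together have capacity at most 4+3+3 = 10 < 11 slots, so 3 can never suffice.
Watson, Bakr, Kapoor, and Jules alone can cover everything: Wed morning→Kapoor, Wed afternoon→Jules, Wed evening→Watson, Thu morning→Watson+Bakr, Thu afternoon→Kapoor, Thu evening→Bakr+Jules, Fri morning→Kapoor, Fri afternoon→Watson+Bakr.

4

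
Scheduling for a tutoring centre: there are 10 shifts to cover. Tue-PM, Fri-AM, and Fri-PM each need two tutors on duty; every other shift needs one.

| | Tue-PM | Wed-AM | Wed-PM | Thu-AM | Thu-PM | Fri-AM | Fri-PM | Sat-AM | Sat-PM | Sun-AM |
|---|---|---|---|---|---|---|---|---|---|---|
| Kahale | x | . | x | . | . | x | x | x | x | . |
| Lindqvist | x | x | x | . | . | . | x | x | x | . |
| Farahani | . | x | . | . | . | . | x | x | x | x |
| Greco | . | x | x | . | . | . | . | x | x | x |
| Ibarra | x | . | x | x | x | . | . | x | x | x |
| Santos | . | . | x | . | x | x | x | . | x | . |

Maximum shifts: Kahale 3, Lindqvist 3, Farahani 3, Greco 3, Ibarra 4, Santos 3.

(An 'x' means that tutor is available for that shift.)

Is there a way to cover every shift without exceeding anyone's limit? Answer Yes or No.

Yes

Thu-AM can only be covered by Ibarra, so that assignment is forced.
Fri-AM can only be covered by Kahale and Santos, so that assignment is forced.
One valid schedule: Tue-PM→Kahale+Lindqvist, Wed-AM→Lindqvist, Wed-PM→Kahale, Thu-AM→Ibarra, Thu-PM→Ibarra, Fri-AM→Kahale+Santos, Fri-PM→Farahani+Santos, Sat-AM→Lindqvist, Sat-PM→Farahani, Sun-AM→Farahani.
Loads: Kahale 3/3, Lindqvist 3/3, Farahani 3/3, Greco 0/3, Ibarra 2/4, Santos 2/3 — all within limits.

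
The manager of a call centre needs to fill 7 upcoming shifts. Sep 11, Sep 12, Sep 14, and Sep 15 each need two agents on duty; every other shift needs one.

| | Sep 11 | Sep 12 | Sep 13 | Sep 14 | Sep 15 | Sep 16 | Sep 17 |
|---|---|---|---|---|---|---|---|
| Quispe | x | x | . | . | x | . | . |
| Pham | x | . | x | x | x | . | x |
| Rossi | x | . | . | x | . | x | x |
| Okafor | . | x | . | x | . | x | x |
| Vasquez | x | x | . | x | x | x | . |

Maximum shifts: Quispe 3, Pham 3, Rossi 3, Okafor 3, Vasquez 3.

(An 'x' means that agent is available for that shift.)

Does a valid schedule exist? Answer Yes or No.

Sep 13 can only be covered by Pham, so that assignment is forced.
One valid schedule: Sep 11→Quispe+Rossi, Sep 12→Quispe+Okafor, Sep 13→Pham, Sep 14→Rossi+Okafor, Sep 15→Quispe+Pham, Sep 16→Rossi, Sep 17→Pham.
Loads: Quispe 3/3, Pham 3/3, Rossi 3/3, Okafor 2/3, Vasquez 0/3 — all within limits.

Yes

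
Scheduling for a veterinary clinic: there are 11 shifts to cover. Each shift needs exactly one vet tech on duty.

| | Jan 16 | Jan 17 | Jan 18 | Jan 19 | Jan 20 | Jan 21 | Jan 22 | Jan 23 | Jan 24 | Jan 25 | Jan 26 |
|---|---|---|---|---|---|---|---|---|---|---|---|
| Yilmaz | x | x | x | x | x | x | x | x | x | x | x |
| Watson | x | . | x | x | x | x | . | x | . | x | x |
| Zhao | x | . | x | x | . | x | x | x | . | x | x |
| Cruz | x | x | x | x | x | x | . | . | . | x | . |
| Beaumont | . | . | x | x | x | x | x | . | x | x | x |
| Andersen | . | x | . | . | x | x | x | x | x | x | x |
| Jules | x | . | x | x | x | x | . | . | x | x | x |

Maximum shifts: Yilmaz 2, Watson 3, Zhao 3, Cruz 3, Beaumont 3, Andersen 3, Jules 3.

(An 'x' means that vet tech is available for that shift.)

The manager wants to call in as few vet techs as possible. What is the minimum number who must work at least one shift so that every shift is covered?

4

11 slots to fill and no one can take more than 3, so at least ⌈11/3⌉ = 4 vet techs are needed.
Yilmaz, Watson, Zhao, and Cruz alone can cover everything: Jan 16→Zhao, Jan 17→Yilmaz, Jan 18→Zhao, Jan 19→Cruz, Jan 20→Watson, Jan 21→Cruz, Jan 22→Zhao, Jan 23→Watson, Jan 24→Yilmaz, Jan 25→Cruz, Jan 26→Watson.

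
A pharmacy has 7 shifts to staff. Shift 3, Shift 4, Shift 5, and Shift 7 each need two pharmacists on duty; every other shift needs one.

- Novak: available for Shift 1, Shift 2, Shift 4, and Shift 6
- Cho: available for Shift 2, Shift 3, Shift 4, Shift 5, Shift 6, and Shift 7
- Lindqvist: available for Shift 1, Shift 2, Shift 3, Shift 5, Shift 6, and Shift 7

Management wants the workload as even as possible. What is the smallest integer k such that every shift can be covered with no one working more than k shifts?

With 3 pharmacists and 11 worker-slots to fill, someone must work at least ⌈11/3⌉ = 4 shifts, so k ≥ 4.
k = 4 works: Shift 1→Novak, Shift 2→Novak, Shift 3→Cho+Lindqvist, Shift 4→Novak+Cho, Shift 5→Cho+Lindqvist, Shift 6→Novak, Shift 7→Cho+Lindqvist.
Loads: Novak 4, Cho 4, Lindqvist 3 — all ≤ 4.

4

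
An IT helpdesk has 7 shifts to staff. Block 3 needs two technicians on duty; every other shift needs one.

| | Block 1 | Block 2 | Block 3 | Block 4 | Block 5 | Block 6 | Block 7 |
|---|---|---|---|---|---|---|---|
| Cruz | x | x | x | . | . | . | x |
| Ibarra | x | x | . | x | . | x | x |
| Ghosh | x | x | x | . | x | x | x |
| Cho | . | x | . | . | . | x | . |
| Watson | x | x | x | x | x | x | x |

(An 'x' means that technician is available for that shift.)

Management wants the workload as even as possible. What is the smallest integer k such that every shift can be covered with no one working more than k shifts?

With 5 technicians and 8 worker-slots to fill, someone must work at least ⌈8/5⌉ = 2 shifts, so k ≥ 2.
k = 2 works: Block 1→Cruz, Block 2→Cho, Block 3→Cruz+Ghosh, Block 4→Ibarra, Block 5→Ghosh, Block 6→Ibarra, Block 7→Watson.
Loads: Cruz 2, Ibarra 2, Ghosh 2, Cho 1, Watson 1 — all ≤ 2.

2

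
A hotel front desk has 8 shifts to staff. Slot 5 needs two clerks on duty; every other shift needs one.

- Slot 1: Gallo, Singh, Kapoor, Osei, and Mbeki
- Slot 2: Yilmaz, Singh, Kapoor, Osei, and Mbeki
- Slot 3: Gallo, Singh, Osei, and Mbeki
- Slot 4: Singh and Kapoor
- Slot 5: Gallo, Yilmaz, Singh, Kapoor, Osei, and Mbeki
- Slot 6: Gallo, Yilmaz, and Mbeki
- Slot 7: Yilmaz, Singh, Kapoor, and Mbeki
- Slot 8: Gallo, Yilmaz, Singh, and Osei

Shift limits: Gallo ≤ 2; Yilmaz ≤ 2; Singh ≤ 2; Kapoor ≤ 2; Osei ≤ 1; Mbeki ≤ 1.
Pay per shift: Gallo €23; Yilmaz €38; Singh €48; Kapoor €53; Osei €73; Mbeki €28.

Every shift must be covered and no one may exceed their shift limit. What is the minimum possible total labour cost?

Picking the cheapest available clerk for each shift independently would cost €247, but that ignores the shift limits.
An optimal schedule: Slot 1→Singh, Slot 2→Kapoor, Slot 3→Gallo, Slot 4→Singh, Slot 5→Yilmaz+Kapoor, Slot 6→Gallo, Slot 7→Mbeki, Slot 8→Yilmaz.
Total: 48 + 53 + 23 + 48 + 38 + 53 + 23 + 28 + 38 = €352.

€352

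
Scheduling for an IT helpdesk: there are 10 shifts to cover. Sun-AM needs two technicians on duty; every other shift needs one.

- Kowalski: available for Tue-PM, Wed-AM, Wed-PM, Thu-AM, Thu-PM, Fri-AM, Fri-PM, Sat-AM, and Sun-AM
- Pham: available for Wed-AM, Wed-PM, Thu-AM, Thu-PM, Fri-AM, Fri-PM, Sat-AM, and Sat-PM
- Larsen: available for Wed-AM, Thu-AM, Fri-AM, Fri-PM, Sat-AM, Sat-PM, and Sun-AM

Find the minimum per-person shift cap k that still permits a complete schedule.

With 3 technicians and 11 worker-slots to fill, someone must work at least ⌈11/3⌉ = 4 shifts, so k ≥ 4.
k = 4 works: Tue-PM→Kowalski, Wed-AM→Pham, Wed-PM→Kowalski, Thu-AM→Pham, Thu-PM→Kowalski, Fri-AM→Pham, Fri-PM→Larsen, Sat-AM→Larsen, Sat-PM→Pham, Sun-AM→Kowalski+Larsen.
Loads: Kowalski 4, Pham 4, Larsen 3 — all ≤ 4.

4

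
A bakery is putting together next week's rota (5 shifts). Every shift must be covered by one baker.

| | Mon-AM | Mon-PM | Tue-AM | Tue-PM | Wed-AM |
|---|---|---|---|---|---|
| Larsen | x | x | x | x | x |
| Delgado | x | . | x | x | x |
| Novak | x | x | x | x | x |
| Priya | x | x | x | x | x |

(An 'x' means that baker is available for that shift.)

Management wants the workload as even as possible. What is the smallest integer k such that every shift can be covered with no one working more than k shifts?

2

With 4 bakers and 5 worker-slots to fill, someone must work at least ⌈5/4⌉ = 2 shifts, so k ≥ 2.
k = 2 works: Mon-AM→Larsen, Mon-PM→Larsen, Tue-AM→Delgado, Tue-PM→Delgado, Wed-AM→Novak.
Loads: Larsen 2, Delgado 2, Novak 1, Priya 0 — all ≤ 2.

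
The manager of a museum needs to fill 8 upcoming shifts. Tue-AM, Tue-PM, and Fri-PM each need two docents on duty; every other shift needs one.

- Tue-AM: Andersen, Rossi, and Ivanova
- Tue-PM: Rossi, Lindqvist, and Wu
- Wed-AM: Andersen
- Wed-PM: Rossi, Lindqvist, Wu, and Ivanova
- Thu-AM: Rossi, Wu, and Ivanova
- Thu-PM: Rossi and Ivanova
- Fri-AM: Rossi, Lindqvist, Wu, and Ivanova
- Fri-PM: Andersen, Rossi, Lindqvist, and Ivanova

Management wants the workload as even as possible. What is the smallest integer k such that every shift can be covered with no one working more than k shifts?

With 5 docents and 11 worker-slots to fill, someone must work at least ⌈11/5⌉ = 3 shifts, so k ≥ 3.
k = 3 works: Tue-AM→Andersen+Rossi, Tue-PM→Rossi+Lindqvist, Wed-AM→Andersen, Wed-PM→Lindqvist, Thu-AM→Wu, Thu-PM→Rossi, Fri-AM→Lindqvist, Fri-PM→Andersen+Ivanova.
Loads: Andersen 3, Rossi 3, Lindqvist 3, Wu 1, Ivanova 1 — all ≤ 3.

3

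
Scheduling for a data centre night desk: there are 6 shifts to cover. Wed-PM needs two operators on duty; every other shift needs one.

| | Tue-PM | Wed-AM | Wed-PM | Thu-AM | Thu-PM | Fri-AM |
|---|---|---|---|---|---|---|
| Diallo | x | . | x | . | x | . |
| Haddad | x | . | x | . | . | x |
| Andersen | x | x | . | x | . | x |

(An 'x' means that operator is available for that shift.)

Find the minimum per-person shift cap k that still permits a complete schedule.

3

With 3 operators and 7 worker-slots to fill, someone must work at least ⌈7/3⌉ = 3 shifts, so k ≥ 3.
k = 3 works: Tue-PM→Diallo, Wed-AM→Andersen, Wed-PM→Diallo+Haddad, Thu-AM→Andersen, Thu-PM→Diallo, Fri-AM→Haddad.
Loads: Diallo 3, Haddad 2, Andersen 2 — all ≤ 3.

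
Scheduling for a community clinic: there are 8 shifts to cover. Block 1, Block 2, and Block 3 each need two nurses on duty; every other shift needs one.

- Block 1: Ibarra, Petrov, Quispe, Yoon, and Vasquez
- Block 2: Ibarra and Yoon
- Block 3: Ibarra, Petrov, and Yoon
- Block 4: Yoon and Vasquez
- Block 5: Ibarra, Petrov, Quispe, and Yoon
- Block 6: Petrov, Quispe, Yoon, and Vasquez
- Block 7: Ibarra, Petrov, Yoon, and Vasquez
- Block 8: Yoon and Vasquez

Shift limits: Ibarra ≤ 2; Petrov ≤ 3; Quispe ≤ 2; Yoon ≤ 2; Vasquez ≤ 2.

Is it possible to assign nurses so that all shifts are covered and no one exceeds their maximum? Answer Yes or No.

Yes

Block 2 can only be covered by Ibarra and Yoon, so that assignment is forced.
One valid schedule: Block 1→Quispe+Vasquez, Block 2→Ibarra+Yoon, Block 3→Ibarra+Petrov, Block 4→Yoon, Block 5→Petrov, Block 6→Quispe, Block 7→Petrov, Block 8→Vasquez.
Loads: Ibarra 2/2, Petrov 3/3, Quispe 2/2, Yoon 2/2, Vasquez 2/2 — all within limits.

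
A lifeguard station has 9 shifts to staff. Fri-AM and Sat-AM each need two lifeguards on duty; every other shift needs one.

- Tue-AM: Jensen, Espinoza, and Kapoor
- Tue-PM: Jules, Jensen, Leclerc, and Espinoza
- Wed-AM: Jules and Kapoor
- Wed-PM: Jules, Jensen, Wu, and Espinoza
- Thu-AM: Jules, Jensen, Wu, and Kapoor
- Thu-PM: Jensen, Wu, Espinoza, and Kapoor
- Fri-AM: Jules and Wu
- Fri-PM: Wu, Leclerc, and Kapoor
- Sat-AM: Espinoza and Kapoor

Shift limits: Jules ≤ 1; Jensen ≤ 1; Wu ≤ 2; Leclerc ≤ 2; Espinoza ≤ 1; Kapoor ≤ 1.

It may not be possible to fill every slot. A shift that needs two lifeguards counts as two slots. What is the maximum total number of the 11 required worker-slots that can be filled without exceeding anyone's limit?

Total capacity across all lifeguards is 1+1+2+2+1+1 = 8, and 11 slots are needed, so at most 8 can be filled.
An assignment achieving 8: Tue-AM→Jensen, Tue-PM→Leclerc, Wed-AM→Jules, Wed-PM→Wu, Fri-AM→Wu, Fri-PM→Leclerc, Sat-AM→Espinoza+Kapoor.
Loads: Jules 1/1, Jensen 1/1, Wu 2/2, Leclerc 2/2, Espinoza 1/1, Kapoor 1/1.

8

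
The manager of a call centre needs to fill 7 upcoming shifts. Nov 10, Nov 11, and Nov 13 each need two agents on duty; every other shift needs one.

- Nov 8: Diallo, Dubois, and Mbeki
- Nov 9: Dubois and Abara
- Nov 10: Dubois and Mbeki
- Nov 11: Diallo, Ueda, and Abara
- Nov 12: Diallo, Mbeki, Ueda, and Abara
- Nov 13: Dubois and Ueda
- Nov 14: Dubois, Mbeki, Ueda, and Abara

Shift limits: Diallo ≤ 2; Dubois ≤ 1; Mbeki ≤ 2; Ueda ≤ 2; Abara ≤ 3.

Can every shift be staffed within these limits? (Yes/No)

No

Total capacity is 10 and 10 slots are needed, so capacity alone doesn't rule it out.
Shifts {Nov 10, Nov 13} need 4 worker-slots in total, but the agents available for any of those shifts (Dubois, Mbeki, and Ueda) can supply at most 3 among them. So no valid schedule exists.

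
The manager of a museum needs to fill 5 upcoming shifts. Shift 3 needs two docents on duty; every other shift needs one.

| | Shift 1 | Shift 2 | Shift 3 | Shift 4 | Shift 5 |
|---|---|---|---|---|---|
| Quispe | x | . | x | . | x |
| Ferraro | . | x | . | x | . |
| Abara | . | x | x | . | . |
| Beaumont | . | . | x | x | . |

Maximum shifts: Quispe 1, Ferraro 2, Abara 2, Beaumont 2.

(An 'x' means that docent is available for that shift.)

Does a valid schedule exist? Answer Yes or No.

Total capacity is 7 and 6 slots are needed, so capacity alone doesn't rule it out.
Shifts {Shift 1, Shift 5} need 2 worker-slots in total, but the docents available for any of those shifts (Quispe) can supply at most 1 among them. So no valid schedule exists.

No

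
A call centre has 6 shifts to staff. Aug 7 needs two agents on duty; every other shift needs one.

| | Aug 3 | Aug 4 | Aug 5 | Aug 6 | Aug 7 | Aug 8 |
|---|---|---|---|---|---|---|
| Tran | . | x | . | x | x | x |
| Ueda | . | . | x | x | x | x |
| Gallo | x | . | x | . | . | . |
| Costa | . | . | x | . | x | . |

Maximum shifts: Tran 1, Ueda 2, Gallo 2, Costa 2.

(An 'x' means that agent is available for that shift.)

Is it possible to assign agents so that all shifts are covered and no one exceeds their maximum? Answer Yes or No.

No

Total capacity is 7 and 7 slots are needed, so capacity alone doesn't rule it out.
Shifts {Aug 4, Aug 6, Aug 7, Aug 8} need 5 worker-slots in total, but the agents available for any of those shifts (Tran, Ueda, and Costa) can supply at most 4 among them. So no valid schedule exists.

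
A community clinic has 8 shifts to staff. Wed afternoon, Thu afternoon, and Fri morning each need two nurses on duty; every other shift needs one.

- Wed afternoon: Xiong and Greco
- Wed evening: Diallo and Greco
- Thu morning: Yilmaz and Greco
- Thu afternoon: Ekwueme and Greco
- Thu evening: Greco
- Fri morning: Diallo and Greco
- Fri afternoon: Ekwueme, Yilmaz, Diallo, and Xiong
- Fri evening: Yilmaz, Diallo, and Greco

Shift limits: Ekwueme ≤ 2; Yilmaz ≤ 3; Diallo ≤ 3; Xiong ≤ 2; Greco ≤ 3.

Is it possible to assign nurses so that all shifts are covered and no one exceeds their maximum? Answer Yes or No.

Total capacity is 13 and 11 slots are needed, so capacity alone doesn't rule it out.
Shifts {Wed afternoon, Thu afternoon, Thu evening, Fri morning} need 7 worker-slots in total, but the nurses available for any of those shifts (Ekwueme, Diallo, Xiong, and Greco) can supply at most 6 among them. So no valid schedule exists.

No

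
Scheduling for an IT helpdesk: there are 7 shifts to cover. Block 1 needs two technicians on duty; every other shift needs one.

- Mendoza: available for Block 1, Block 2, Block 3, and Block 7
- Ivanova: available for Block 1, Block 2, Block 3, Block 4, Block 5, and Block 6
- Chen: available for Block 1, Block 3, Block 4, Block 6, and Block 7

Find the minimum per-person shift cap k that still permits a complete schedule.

With 3 technicians and 8 worker-slots to fill, someone must work at least ⌈8/3⌉ = 3 shifts, so k ≥ 3.
k = 3 works: Block 1→Mendoza+Chen, Block 2→Mendoza, Block 3→Chen, Block 4→Ivanova, Block 5→Ivanova, Block 6→Ivanova, Block 7→Mendoza.
Loads: Mendoza 3, Ivanova 3, Chen 2 — all ≤ 3.

3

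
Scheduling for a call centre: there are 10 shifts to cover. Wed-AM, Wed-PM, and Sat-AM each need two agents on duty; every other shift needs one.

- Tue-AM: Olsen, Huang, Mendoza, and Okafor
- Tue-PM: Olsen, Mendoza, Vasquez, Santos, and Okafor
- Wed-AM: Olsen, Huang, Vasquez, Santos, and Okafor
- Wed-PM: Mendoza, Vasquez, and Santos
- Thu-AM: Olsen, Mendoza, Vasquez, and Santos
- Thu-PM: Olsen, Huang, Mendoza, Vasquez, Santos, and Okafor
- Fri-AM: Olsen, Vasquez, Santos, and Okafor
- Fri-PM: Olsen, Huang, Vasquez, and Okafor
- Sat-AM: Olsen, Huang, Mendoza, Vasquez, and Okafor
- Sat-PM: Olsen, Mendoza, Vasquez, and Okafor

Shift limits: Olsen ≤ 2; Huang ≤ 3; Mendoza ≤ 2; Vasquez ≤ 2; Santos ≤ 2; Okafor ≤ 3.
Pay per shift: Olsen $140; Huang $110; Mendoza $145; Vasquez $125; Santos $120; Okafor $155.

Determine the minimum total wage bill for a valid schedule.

$1700

Picking the cheapest available agent for each shift independently would cost $1525, but that ignores the shift limits.
An optimal schedule: Tue-AM→Olsen, Tue-PM→Santos, Wed-AM→Santos+Okafor, Wed-PM→Mendoza+Vasquez, Thu-AM→Olsen, Thu-PM→Huang, Fri-AM→Vasquez, Fri-PM→Huang, Sat-AM→Huang+Okafor, Sat-PM→Mendoza.
Total: 140 + 120 + 120 + 155 + 145 + 125 + 140 + 110 + 125 + 110 + 110 + 155 + 145 = $1700.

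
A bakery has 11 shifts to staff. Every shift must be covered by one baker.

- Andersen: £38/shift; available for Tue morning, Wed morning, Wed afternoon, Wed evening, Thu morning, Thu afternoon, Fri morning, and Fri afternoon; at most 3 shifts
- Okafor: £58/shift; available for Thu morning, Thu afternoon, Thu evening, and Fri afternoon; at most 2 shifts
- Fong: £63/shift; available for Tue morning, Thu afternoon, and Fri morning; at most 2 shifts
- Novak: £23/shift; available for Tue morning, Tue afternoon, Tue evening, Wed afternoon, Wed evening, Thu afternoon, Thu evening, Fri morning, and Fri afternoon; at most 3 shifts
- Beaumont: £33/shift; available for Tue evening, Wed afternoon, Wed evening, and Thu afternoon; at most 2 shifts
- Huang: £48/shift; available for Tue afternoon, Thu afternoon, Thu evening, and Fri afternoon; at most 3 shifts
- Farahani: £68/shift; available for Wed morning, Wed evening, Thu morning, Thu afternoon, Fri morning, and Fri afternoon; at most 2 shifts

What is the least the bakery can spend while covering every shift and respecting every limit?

£393

Picking the cheapest available baker for each shift independently would cost £283, but that ignores the shift limits.
An optimal schedule: Tue morning→Novak, Tue afternoon→Novak, Tue evening→Novak, Wed morning→Andersen, Wed afternoon→Beaumont, Wed evening→Beaumont, Thu morning→Andersen, Thu afternoon→Huang, Thu evening→Huang, Fri morning→Andersen, Fri afternoon→Huang.
Total: 23 + 23 + 23 + 38 + 33 + 33 + 38 + 48 + 48 + 38 + 48 = £393.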